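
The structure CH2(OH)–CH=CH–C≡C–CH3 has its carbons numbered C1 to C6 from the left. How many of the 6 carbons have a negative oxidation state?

4

Tallying each carbon's bonds:
C1: 1C, 2H, 1O → 0 − 2 + 1 = -1
C2: 3C, 1H → 0 − 1 = -1
C3: 3C, 1H → 0 − 1 = -1
C4: 4C → 0 = 0
C5: 4C → 0 = 0
C6: 1C, 3H → 0 − 3 = -3
4 carbons (C1, C2, C3, C6) meet the condition.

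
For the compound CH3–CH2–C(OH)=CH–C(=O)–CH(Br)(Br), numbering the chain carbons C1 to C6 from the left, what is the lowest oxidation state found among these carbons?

Count +1 for every bond to an atom more electronegative than carbon and −1 for every bond to one less electronegative; C–C bonds are 0. Tallying each carbon:
C1: 1C, 3H → 0 − 3 = -3
C2: 2C, 2H → 0 − 2 = -2
C3: 3C, 1O → 0 + 1 = +1
C4: 3C, 1H → 0 − 1 = -1
C5: 2C, 2O → 0 + 2 = +2
C6: 1C, 1H, 2Br → 0 − 1 + 2 = +1
The lowest value is -3.

-3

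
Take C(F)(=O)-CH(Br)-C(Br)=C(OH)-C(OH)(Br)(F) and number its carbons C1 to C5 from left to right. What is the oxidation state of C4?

+1

Each bond to a more electronegative atom (O, N, halogen) counts +1, each bond to a less electronegative atom (H, metal, B, Si) counts −1, and each C–C bond counts 0.
C4 has a double bond to C (2×0 = 0), one bond to C (0), one bond to O (+1).
Oxidation state = 0 + 0 + 1 = +1.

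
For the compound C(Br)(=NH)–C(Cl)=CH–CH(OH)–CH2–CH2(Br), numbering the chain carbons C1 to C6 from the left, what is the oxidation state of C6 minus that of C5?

+1

C6: 1C, 2H, 1Br → 0 − 2 + 1 = -1
C5: 2C, 2H → 0 − 2 = -2
Difference: -1 − (-2) = +1.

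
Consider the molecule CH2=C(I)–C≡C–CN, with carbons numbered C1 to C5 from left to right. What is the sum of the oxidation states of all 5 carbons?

+2

Tallying each carbon's bonds:
C1: 2C, 2H → 0 − 2 = -2
C2: 3C, 1I → 0 + 1 = +1
C3: 4C → 0 = 0
C4: 4C → 0 = 0
C5: 1C, 3N → 0 + 3 = +3
Sum = -2 + 1 + 0 + 0 + 3 = +2.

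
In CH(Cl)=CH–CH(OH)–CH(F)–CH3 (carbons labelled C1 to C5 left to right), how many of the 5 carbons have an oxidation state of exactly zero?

Count +1 for every bond to an atom more electronegative than carbon and −1 for every bond to one less electronegative; C–C bonds are 0. Tallying each carbon:
C1: 2C, 1H, 1Cl → 0 − 1 + 1 = 0
C2: 3C, 1H → 0 − 1 = -1
C3: 2C, 1H, 1O → 0 − 1 + 1 = 0
C4: 2C, 1H, 1F → 0 − 1 + 1 = 0
C5: 1C, 3H → 0 − 3 = -3
3 carbons (C1, C3, C4) meet the condition.

3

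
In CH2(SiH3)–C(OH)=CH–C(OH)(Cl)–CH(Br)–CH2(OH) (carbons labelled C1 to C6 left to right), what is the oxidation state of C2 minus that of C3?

+2

C2: 3C, 1O → 0 + 1 = +1
C3: 3C, 1H → 0 − 1 = -1
Difference: +1 − (-1) = +2.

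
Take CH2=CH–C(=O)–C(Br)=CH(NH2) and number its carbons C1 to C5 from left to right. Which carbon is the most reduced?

C1

Assign +1 per bond to O/N/halogen, −1 per bond to H or an electropositive element, and 0 per bond to carbon. Tallying each carbon:
C1: 2C, 2H → 0 − 2 = -2
C2: 3C, 1H → 0 − 1 = -1
C3: 2C, 2O → 0 + 2 = +2
C4: 3C, 1Br → 0 + 1 = +1
C5: 2C, 1H, 1N → 0 − 1 + 1 = 0
The most reduced carbon is C1 at -2.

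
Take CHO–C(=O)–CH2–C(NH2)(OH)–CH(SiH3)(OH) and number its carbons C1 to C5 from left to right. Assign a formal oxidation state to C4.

C4 has one bond to C (0), one bond to C (0), one bond to N (+1), one bond to O (+1).
Oxidation state = 0 + 0 + 1 + 1 = +2.

+2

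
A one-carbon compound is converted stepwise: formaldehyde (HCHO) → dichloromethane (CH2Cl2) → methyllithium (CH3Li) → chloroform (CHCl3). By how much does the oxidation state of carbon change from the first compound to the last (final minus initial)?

+2

Carbon oxidation states along the series — formaldehyde: 0, dichloromethane: 0, methyllithium: -4, chloroform: +2.
Net change = +2 − (0) = +2.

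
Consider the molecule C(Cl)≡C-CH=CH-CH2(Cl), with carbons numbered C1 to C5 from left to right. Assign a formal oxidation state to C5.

-1

Count +1 for every bond to an atom more electronegative than carbon and −1 for every bond to one less electronegative; C–C bonds are 0.
C5 has one bond to C (0), one bond to Cl (+1), one bond to H (-1), one bond to H (-1).
Oxidation state = 0 + 1 − 1 − 1 = -1.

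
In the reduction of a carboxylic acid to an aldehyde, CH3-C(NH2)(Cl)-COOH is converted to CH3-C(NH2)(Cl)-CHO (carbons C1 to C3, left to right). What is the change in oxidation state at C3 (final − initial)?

Before: C3 has 1 bond to C, 3 bonds to O → oxidation state +3.
After: C3 has 1 bond to C, 1 bond to H, 2 bonds to O → oxidation state +1.
Δ = +1 − (+3) = -2, so this is a reduction at C3.

-2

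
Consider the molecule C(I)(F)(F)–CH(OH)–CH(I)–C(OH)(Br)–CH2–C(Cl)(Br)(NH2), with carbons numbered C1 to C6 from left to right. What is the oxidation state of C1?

C1 has one bond to C (0), one bond to I (+1), one bond to F (+1), one bond to F (+1).
Oxidation state = 0 + 1 + 1 + 1 = +3.

+3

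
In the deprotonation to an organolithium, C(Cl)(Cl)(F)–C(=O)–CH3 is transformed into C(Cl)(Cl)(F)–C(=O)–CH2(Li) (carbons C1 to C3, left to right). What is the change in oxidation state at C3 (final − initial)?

Before: C3 has 1 bond to C, 3 bonds to H → oxidation state -3.
After: C3 has 1 bond to C, 2 bonds to H, 1 bond to Li → oxidation state -3.
Δ = -3 − (-3) = 0, so no net redox change at C3.

0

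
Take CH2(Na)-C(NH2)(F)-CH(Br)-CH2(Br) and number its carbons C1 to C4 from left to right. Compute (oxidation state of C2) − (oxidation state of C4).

C2: 2C, 1N, 1F → 0 + 1 + 1 = +2
C4: 1C, 2H, 1Br → 0 − 2 + 1 = -1
Difference: +2 − (-1) = +3.

+3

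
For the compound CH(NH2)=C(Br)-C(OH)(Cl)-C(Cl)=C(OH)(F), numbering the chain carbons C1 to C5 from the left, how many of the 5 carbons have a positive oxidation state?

Tallying each carbon's bonds:
C1: 2C, 1H, 1N → 0 − 1 + 1 = 0
C2: 3C, 1Br → 0 + 1 = +1
C3: 2C, 1O, 1Cl → 0 + 1 + 1 = +2
C4: 3C, 1Cl → 0 + 1 = +1
C5: 2C, 1O, 1F → 0 + 1 + 1 = +2
4 carbons (C2, C3, C4, C5) meet the condition.

4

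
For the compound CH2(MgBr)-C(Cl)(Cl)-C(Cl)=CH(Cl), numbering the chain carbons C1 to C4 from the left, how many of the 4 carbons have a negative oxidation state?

1

Tallying each carbon's bonds:
C1: 1C, 2H, 1Mg → 0 − 2 − 1 = -3
C2: 2C, 2Cl → 0 + 2 = +2
C3: 3C, 1Cl → 0 + 1 = +1
C4: 2C, 1H, 1Cl → 0 − 1 + 1 = 0
1 carbon (C1) meets the condition.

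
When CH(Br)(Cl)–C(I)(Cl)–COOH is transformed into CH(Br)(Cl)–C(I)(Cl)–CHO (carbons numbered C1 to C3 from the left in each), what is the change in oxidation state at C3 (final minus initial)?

Before: C3 has 1 bond to C, 3 bonds to O → oxidation state +3.
After: C3 has 1 bond to C, 1 bond to H, 2 bonds to O → oxidation state +1.
Δ = +1 − (+3) = -2, so this is a reduction at C3.

-2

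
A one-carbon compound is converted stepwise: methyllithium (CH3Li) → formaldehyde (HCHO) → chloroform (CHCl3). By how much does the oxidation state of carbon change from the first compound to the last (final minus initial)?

+6

Carbon oxidation states along the series — methyllithium: -4, formaldehyde: 0, chloroform: +2.
Net change = +2 − (-4) = +6.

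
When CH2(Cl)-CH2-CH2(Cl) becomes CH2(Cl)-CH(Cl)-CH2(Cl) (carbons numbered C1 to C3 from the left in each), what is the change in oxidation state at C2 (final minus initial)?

Before: C2 has 2 bonds to C, 2 bonds to H → oxidation state -2.
After: C2 has 2 bonds to C, 1 bond to H, 1 bond to Cl → oxidation state 0.
Δ = 0 − (-2) = +2, so this is an oxidation at C2.

+2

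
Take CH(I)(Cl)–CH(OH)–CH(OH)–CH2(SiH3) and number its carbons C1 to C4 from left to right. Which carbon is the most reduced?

C4

Each bond to a more electronegative atom (O, N, halogen) counts +1, each bond to a less electronegative atom (H, metal, B, Si) counts −1, and each C–C bond counts 0. Tallying each carbon:
C1: 1C, 1H, 1Cl, 1I → 0 − 1 + 1 + 1 = +1
C2: 2C, 1H, 1O → 0 − 1 + 1 = 0
C3: 2C, 1H, 1O → 0 − 1 + 1 = 0
C4: 1C, 2H, 1Si → 0 − 2 − 1 = -3
The most reduced carbon is C4 at -3.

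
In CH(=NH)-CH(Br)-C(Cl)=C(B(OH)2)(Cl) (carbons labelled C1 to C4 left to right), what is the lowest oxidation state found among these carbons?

Tallying each carbon's bonds:
C1: 1C, 1H, 2N → 0 − 1 + 2 = +1
C2: 2C, 1H, 1Br → 0 − 1 + 1 = 0
C3: 3C, 1Cl → 0 + 1 = +1
C4: 2C, 1Cl, 1B → 0 + 1 − 1 = 0
The lowest value is 0.

0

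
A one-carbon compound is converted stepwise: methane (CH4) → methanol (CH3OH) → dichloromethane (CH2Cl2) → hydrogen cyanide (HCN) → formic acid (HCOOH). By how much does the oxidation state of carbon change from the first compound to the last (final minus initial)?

Carbon oxidation states along the series — methane: -4, methanol: -2, dichloromethane: 0, hydrogen cyanide: +2, formic acid: +2.
Net change = +2 − (-4) = +6.

+6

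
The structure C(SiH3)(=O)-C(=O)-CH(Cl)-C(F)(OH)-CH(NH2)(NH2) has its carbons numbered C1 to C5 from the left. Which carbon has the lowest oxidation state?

Count +1 for every bond to an atom more electronegative than carbon and −1 for every bond to one less electronegative; C–C bonds are 0. Tallying each carbon:
C1: 1C, 2O, 1Si → 0 + 2 − 1 = +1
C2: 2C, 2O → 0 + 2 = +2
C3: 2C, 1H, 1Cl → 0 − 1 + 1 = 0
C4: 2C, 1O, 1F → 0 + 1 + 1 = +2
C5: 1C, 1H, 2N → 0 − 1 + 2 = +1
The most reduced carbon is C3 at 0.

C3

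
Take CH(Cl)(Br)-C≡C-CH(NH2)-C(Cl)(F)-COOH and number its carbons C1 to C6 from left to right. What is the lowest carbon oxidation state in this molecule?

Tallying each carbon's bonds:
C1: 1C, 1H, 1Cl, 1Br → 0 − 1 + 1 + 1 = +1
C2: 4C → 0 = 0
C3: 4C → 0 = 0
C4: 2C, 1H, 1N → 0 − 1 + 1 = 0
C5: 2C, 1F, 1Cl → 0 + 1 + 1 = +2
C6: 1C, 3O → 0 + 3 = +3
The lowest value is 0.

0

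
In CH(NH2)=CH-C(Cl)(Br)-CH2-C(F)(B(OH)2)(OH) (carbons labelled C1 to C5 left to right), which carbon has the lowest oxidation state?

C4

Each bond to a more electronegative atom (O, N, halogen) counts +1, each bond to a less electronegative atom (H, metal, B, Si) counts −1, and each C–C bond counts 0. Tallying each carbon:
C1: 2C, 1H, 1N → 0 − 1 + 1 = 0
C2: 3C, 1H → 0 − 1 = -1
C3: 2C, 1Cl, 1Br → 0 + 1 + 1 = +2
C4: 2C, 2H → 0 − 2 = -2
C5: 1C, 1O, 1F, 1B → 0 + 1 + 1 − 1 = +1
The most reduced carbon is C4 at -2.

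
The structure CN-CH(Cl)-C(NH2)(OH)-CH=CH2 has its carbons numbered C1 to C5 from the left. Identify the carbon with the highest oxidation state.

Each bond to a more electronegative atom (O, N, halogen) counts +1, each bond to a less electronegative atom (H, metal, B, Si) counts −1, and each C–C bond counts 0. Tallying each carbon:
C1: 1C, 3N → 0 + 3 = +3
C2: 2C, 1H, 1Cl → 0 − 1 + 1 = 0
C3: 2C, 1O, 1N → 0 + 1 + 1 = +2
C4: 3C, 1H → 0 − 1 = -1
C5: 2C, 2H → 0 − 2 = -2
The most oxidised carbon is C1 at +3.

C1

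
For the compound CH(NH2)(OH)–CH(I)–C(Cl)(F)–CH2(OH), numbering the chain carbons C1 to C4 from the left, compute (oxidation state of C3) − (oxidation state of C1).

+1

C3: 2C, 1F, 1Cl → 0 + 1 + 1 = +2
C1: 1C, 1H, 1O, 1N → 0 − 1 + 1 + 1 = +1
Difference: +2 − (+1) = +1.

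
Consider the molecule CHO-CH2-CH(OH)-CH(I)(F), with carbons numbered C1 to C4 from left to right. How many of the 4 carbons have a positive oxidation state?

2

Tallying each carbon's bonds:
C1: 1C, 1H, 2O → 0 − 1 + 2 = +1
C2: 2C, 2H → 0 − 2 = -2
C3: 2C, 1H, 1O → 0 − 1 + 1 = 0
C4: 1C, 1H, 1F, 1I → 0 − 1 + 1 + 1 = +1
2 carbons (C1, C4) meet the condition.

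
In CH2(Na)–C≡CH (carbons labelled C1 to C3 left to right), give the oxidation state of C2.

0

Bonds to more-electronegative neighbours contribute +1 each, bonds to H or metals contribute −1 each, and C–C bonds contribute 0.
C2 has one bond to C (0), a triple bond to C (3×0 = 0).
Oxidation state = 0 + 0 = 0.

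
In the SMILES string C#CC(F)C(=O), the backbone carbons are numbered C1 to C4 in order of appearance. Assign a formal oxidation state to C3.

0

Assign +1 per bond to O/N/halogen, −1 per bond to H or an electropositive element, and 0 per bond to carbon.
C3 has one bond to C (0), one bond to C (0), one bond to F (+1), one bond to H (-1).
Oxidation state = 0 + 0 + 1 − 1 = 0.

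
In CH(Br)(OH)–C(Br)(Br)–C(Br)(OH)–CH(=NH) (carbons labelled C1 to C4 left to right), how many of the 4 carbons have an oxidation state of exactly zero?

Assign +1 per bond to O/N/halogen, −1 per bond to H or an electropositive element, and 0 per bond to carbon. Tallying each carbon:
C1: 1C, 1H, 1O, 1Br → 0 − 1 + 1 + 1 = +1
C2: 2C, 2Br → 0 + 2 = +2
C3: 2C, 1O, 1Br → 0 + 1 + 1 = +2
C4: 1C, 1H, 2N → 0 − 1 + 2 = +1
0 carbons meet the condition.

0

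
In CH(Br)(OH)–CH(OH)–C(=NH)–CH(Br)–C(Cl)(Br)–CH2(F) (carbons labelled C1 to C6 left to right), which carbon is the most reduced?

Tallying each carbon's bonds:
C1: 1C, 1H, 1O, 1Br → 0 − 1 + 1 + 1 = +1
C2: 2C, 1H, 1O → 0 − 1 + 1 = 0
C3: 2C, 2N → 0 + 2 = +2
C4: 2C, 1H, 1Br → 0 − 1 + 1 = 0
C5: 2C, 1Cl, 1Br → 0 + 1 + 1 = +2
C6: 1C, 2H, 1F → 0 − 2 + 1 = -1
The most reduced carbon is C6 at -1.

C6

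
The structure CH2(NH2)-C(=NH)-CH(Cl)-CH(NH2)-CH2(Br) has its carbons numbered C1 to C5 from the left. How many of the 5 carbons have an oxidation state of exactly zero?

2

Tallying each carbon's bonds:
C1: 1C, 2H, 1N → 0 − 2 + 1 = -1
C2: 2C, 2N → 0 + 2 = +2
C3: 2C, 1H, 1Cl → 0 − 1 + 1 = 0
C4: 2C, 1H, 1N → 0 − 1 + 1 = 0
C5: 1C, 2H, 1Br → 0 − 2 + 1 = -1
2 carbons (C3, C4) meet the condition.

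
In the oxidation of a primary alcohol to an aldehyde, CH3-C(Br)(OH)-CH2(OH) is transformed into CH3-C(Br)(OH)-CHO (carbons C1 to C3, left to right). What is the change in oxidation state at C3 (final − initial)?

+2

Before: C3 has 1 bond to C, 2 bonds to H, 1 bond to O → oxidation state -1.
After: C3 has 1 bond to C, 1 bond to H, 2 bonds to O → oxidation state +1.
Δ = +1 − (-1) = +2, so this is an oxidation at C3.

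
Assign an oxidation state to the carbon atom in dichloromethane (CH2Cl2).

Each bond to a more electronegative atom (O, N, halogen) counts +1, each bond to a less electronegative atom (H, metal, B, Si) counts −1, and each C–C bond counts 0.
The carbon has one bond to H (-1), one bond to H (-1), one bond to Cl (+1), one bond to Cl (+1).
Oxidation state = -1 − 1 + 1 + 1 = 0.

0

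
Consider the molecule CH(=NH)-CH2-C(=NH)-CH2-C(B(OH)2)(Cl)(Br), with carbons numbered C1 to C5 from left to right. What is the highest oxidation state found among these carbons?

Assign +1 per bond to O/N/halogen, −1 per bond to H or an electropositive element, and 0 per bond to carbon. Tallying each carbon:
C1: 1C, 1H, 2N → 0 − 1 + 2 = +1
C2: 2C, 2H → 0 − 2 = -2
C3: 2C, 2N → 0 + 2 = +2
C4: 2C, 2H → 0 − 2 = -2
C5: 1C, 1Cl, 1Br, 1B → 0 + 1 + 1 − 1 = +1
The highest value is +2.

+2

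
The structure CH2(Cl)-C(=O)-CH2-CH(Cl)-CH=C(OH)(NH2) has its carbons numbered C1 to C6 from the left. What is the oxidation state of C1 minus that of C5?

C1: 1C, 2H, 1Cl → 0 − 2 + 1 = -1
C5: 3C, 1H → 0 − 1 = -1
Difference: -1 − (-1) = 0.

0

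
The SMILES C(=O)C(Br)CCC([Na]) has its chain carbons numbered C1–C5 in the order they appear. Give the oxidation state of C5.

C5 has one bond to C (0), one bond to H (-1), one bond to H (-1), one bond to Na (-1).
Oxidation state = 0 − 1 − 1 − 1 = -3.

-3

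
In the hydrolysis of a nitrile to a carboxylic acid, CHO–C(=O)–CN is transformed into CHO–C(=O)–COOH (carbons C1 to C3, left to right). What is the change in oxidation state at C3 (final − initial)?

0

Before: C3 has 1 bond to C, 3 bonds to N → oxidation state +3.
After: C3 has 1 bond to C, 3 bonds to O → oxidation state +3.
Δ = +3 − (+3) = 0, so no net redox change at C3.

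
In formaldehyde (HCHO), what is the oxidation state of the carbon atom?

The carbon has one bond to H (-1), one bond to H (-1), a double bond to O (2×+1 = +2).
Oxidation state = -1 − 1 + 2 = 0.

0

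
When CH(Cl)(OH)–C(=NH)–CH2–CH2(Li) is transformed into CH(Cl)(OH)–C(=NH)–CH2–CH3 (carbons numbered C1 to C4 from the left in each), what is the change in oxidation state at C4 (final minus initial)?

0

Before: C4 has 1 bond to C, 2 bonds to H, 1 bond to Li → oxidation state -3.
After: C4 has 1 bond to C, 3 bonds to H → oxidation state -3.
Δ = -3 − (-3) = 0, so no net redox change at C4.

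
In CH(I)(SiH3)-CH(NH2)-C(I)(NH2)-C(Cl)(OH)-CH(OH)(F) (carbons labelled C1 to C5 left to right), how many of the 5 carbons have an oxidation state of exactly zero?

1

Each bond to a more electronegative atom (O, N, halogen) counts +1, each bond to a less electronegative atom (H, metal, B, Si) counts −1, and each C–C bond counts 0. Tallying each carbon:
C1: 1C, 1H, 1I, 1Si → 0 − 1 + 1 − 1 = -1
C2: 2C, 1H, 1N → 0 − 1 + 1 = 0
C3: 2C, 1N, 1I → 0 + 1 + 1 = +2
C4: 2C, 1O, 1Cl → 0 + 1 + 1 = +2
C5: 1C, 1H, 1O, 1F → 0 − 1 + 1 + 1 = +1
1 carbon (C2) meets the condition.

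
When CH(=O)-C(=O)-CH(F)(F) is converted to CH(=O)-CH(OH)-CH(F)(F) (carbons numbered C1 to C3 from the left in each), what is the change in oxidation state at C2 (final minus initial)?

-2

Before: C2 has 2 bonds to C, 2 bonds to O → oxidation state +2.
After: C2 has 2 bonds to C, 1 bond to H, 1 bond to O → oxidation state 0.
Δ = 0 − (+2) = -2, so this is a reduction at C2.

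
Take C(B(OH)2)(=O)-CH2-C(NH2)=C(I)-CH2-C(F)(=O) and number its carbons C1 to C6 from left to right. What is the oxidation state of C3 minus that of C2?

+3

C3: 3C, 1N → 0 + 1 = +1
C2: 2C, 2H → 0 − 2 = -2
Difference: +1 − (-2) = +3.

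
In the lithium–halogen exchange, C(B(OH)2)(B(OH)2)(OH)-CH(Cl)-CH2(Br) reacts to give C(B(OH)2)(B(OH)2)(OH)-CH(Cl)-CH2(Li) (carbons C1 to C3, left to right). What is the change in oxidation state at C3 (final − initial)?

Before: C3 has 1 bond to C, 2 bonds to H, 1 bond to Br → oxidation state -1.
After: C3 has 1 bond to C, 2 bonds to H, 1 bond to Li → oxidation state -3.
Δ = -3 − (-1) = -2, so this is a reduction at C3.

-2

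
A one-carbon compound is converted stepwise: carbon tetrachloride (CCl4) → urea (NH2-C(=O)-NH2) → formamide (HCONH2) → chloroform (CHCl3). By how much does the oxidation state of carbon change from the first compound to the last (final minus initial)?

Carbon oxidation states along the series — carbon tetrachloride: +4, urea: +4, formamide: +2, chloroform: +2.
Net change = +2 − (+4) = -2.

-2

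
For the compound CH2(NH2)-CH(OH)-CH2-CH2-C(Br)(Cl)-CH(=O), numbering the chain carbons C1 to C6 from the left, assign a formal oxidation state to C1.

Bonds to more-electronegative neighbours contribute +1 each, bonds to H or metals contribute −1 each, and C–C bonds contribute 0.
C1 has one bond to C (0), one bond to H (-1), one bond to H (-1), one bond to N (+1).
Oxidation state = 0 − 1 − 1 + 1 = -1.

-1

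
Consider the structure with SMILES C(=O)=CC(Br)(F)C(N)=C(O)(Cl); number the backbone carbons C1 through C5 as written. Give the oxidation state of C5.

+2

Count +1 for every bond to an atom more electronegative than carbon and −1 for every bond to one less electronegative; C–C bonds are 0.
C5 has a double bond to C (2×0 = 0), one bond to O (+1), one bond to Cl (+1).
Oxidation state = 0 + 1 + 1 = +2.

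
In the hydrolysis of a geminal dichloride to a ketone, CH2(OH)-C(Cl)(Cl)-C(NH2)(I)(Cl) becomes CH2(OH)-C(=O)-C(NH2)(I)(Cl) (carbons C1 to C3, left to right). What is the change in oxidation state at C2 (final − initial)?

0

Before: C2 has 2 bonds to C, 2 bonds to Cl → oxidation state +2.
After: C2 has 2 bonds to C, 2 bonds to O → oxidation state +2.
Δ = +2 − (+2) = 0, so no net redox change at C2.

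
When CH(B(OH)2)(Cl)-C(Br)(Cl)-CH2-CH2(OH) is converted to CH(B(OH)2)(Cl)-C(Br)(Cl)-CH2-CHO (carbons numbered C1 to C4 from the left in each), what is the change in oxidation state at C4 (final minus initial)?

Before: C4 has 1 bond to C, 2 bonds to H, 1 bond to O → oxidation state -1.
After: C4 has 1 bond to C, 1 bond to H, 2 bonds to O → oxidation state +1.
Δ = +1 − (-1) = +2, so this is an oxidation at C4.

+2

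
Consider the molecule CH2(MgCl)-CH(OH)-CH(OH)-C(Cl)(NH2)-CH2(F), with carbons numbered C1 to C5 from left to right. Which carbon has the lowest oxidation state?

C1

Count +1 for every bond to an atom more electronegative than carbon and −1 for every bond to one less electronegative; C–C bonds are 0. Tallying each carbon:
C1: 1C, 2H, 1Mg → 0 − 2 − 1 = -3
C2: 2C, 1H, 1O → 0 − 1 + 1 = 0
C3: 2C, 1H, 1O → 0 − 1 + 1 = 0
C4: 2C, 1N, 1Cl → 0 + 1 + 1 = +2
C5: 1C, 2H, 1F → 0 − 2 + 1 = -1
The most reduced carbon is C1 at -3.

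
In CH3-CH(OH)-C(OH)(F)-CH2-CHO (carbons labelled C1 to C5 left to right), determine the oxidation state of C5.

+1

Count +1 for every bond to an atom more electronegative than carbon and −1 for every bond to one less electronegative; C–C bonds are 0.
C5 has one bond to C (0), a double bond to O (2×+1 = +2), one bond to H (-1).
Oxidation state = 0 + 2 − 1 = +1.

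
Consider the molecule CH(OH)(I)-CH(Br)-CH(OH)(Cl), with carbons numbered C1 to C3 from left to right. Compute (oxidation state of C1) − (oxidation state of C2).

C1: 1C, 1H, 1O, 1I → 0 − 1 + 1 + 1 = +1
C2: 2C, 1H, 1Br → 0 − 1 + 1 = 0
Difference: +1 − (0) = +1.

+1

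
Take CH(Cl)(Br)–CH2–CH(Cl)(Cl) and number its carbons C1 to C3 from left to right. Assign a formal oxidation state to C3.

+1

C3 has one bond to C (0), one bond to H (-1), one bond to Cl (+1), one bond to Cl (+1).
Oxidation state = 0 − 1 + 1 + 1 = +1.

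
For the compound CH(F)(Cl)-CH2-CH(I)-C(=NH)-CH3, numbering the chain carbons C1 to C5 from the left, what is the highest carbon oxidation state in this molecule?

Bonds to more-electronegative neighbours contribute +1 each, bonds to H or metals contribute −1 each, and C–C bonds contribute 0. Tallying each carbon:
C1: 1C, 1H, 1F, 1Cl → 0 − 1 + 1 + 1 = +1
C2: 2C, 2H → 0 − 2 = -2
C3: 2C, 1H, 1I → 0 − 1 + 1 = 0
C4: 2C, 2N → 0 + 2 = +2
C5: 1C, 3H → 0 − 3 = -3
The highest value is +2.

+2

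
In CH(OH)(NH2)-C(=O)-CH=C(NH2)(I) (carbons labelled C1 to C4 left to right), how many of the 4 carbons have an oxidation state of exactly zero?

0

Bonds to more-electronegative neighbours contribute +1 each, bonds to H or metals contribute −1 each, and C–C bonds contribute 0. Tallying each carbon:
C1: 1C, 1H, 1O, 1N → 0 − 1 + 1 + 1 = +1
C2: 2C, 2O → 0 + 2 = +2
C3: 3C, 1H → 0 − 1 = -1
C4: 2C, 1N, 1I → 0 + 1 + 1 = +2
0 carbons meet the condition.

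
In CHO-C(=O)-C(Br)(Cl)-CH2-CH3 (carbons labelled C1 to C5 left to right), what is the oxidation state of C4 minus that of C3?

C4: 2C, 2H → 0 − 2 = -2
C3: 2C, 1Cl, 1Br → 0 + 1 + 1 = +2
Difference: -2 − (+2) = -4.

-4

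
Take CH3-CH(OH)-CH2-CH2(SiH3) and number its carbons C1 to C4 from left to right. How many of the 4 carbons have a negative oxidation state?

3

Tallying each carbon's bonds:
C1: 1C, 3H → 0 − 3 = -3
C2: 2C, 1H, 1O → 0 − 1 + 1 = 0
C3: 2C, 2H → 0 − 2 = -2
C4: 1C, 2H, 1Si → 0 − 2 − 1 = -3
3 carbons (C1, C3, C4) meet the condition.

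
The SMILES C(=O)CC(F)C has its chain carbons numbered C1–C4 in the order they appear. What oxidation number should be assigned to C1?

+1

C1 has one bond to C (0), a double bond to O (2×+1 = +2), one bond to H (-1).
Oxidation state = 0 + 2 − 1 = +1.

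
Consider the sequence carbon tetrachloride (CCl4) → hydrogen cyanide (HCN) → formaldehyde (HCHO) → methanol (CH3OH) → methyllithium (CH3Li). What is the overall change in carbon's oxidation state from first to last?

Carbon oxidation states along the series — carbon tetrachloride: +4, hydrogen cyanide: +2, formaldehyde: 0, methanol: -2, methyllithium: -4.
Net change = -4 − (+4) = -8.

-8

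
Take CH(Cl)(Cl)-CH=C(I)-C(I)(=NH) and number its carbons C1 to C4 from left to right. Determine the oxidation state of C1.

+1

C1 has one bond to C (0), one bond to Cl (+1), one bond to Cl (+1), one bond to H (-1).
Oxidation state = 0 + 1 + 1 − 1 = +1.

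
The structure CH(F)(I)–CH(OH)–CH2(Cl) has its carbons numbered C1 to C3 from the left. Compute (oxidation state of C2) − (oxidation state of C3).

+1

C2: 2C, 1H, 1O → 0 − 1 + 1 = 0
C3: 1C, 2H, 1Cl → 0 − 2 + 1 = -1
Difference: 0 − (-1) = +1.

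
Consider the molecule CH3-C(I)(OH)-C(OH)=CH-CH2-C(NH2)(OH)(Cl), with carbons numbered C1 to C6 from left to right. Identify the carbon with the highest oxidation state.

Count +1 for every bond to an atom more electronegative than carbon and −1 for every bond to one less electronegative; C–C bonds are 0. Tallying each carbon:
C1: 1C, 3H → 0 − 3 = -3
C2: 2C, 1O, 1I → 0 + 1 + 1 = +2
C3: 3C, 1O → 0 + 1 = +1
C4: 3C, 1H → 0 − 1 = -1
C5: 2C, 2H → 0 − 2 = -2
C6: 1C, 1O, 1N, 1Cl → 0 + 1 + 1 + 1 = +3
The most oxidised carbon is C6 at +3.

C6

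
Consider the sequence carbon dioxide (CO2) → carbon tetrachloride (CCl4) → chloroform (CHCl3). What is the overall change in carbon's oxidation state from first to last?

Carbon oxidation states along the series — carbon dioxide: +4, carbon tetrachloride: +4, chloroform: +2.
Net change = +2 − (+4) = -2.

-2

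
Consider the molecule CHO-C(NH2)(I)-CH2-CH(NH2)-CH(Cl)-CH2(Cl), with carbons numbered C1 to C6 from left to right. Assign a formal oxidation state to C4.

Count +1 for every bond to an atom more electronegative than carbon and −1 for every bond to one less electronegative; C–C bonds are 0.
C4 has one bond to C (0), one bond to C (0), one bond to N (+1), one bond to H (-1).
Oxidation state = 0 + 0 + 1 − 1 = 0.

0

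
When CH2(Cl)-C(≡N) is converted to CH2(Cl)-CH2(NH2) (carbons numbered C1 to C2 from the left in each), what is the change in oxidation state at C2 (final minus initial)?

Before: C2 has 1 bond to C, 3 bonds to N → oxidation state +3.
After: C2 has 1 bond to C, 2 bonds to H, 1 bond to N → oxidation state -1.
Δ = -1 − (+3) = -4, so this is a reduction at C2.

-4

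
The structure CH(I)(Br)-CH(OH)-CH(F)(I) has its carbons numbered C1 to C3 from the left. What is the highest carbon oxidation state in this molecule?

Each bond to a more electronegative atom (O, N, halogen) counts +1, each bond to a less electronegative atom (H, metal, B, Si) counts −1, and each C–C bond counts 0. Tallying each carbon:
C1: 1C, 1H, 1Br, 1I → 0 − 1 + 1 + 1 = +1
C2: 2C, 1H, 1O → 0 − 1 + 1 = 0
C3: 1C, 1H, 1F, 1I → 0 − 1 + 1 + 1 = +1
The highest value is +1.

+1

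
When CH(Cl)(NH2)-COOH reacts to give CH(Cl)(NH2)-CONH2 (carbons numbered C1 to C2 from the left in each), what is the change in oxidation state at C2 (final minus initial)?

Before: C2 has 1 bond to C, 3 bonds to O → oxidation state +3.
After: C2 has 1 bond to C, 2 bonds to O, 1 bond to N → oxidation state +3.
Δ = +3 − (+3) = 0, so no net redox change at C2.

0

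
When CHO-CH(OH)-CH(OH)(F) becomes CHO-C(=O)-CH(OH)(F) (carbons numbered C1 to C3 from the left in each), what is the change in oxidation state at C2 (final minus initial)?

Before: C2 has 2 bonds to C, 1 bond to H, 1 bond to O → oxidation state 0.
After: C2 has 2 bonds to C, 2 bonds to O → oxidation state +2.
Δ = +2 − (0) = +2, so this is an oxidation at C2.

+2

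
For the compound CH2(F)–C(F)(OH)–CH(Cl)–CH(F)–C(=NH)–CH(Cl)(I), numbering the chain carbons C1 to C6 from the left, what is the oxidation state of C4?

0

Assign +1 per bond to O/N/halogen, −1 per bond to H or an electropositive element, and 0 per bond to carbon.
C4 has one bond to C (0), one bond to C (0), one bond to F (+1), one bond to H (-1).
Oxidation state = 0 + 0 + 1 − 1 = 0.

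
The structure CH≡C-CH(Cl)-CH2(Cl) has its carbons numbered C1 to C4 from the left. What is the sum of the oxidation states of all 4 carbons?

-2

Bonds to more-electronegative neighbours contribute +1 each, bonds to H or metals contribute −1 each, and C–C bonds contribute 0. Tallying each carbon:
C1: 3C, 1H → 0 − 1 = -1
C2: 4C → 0 = 0
C3: 2C, 1H, 1Cl → 0 − 1 + 1 = 0
C4: 1C, 2H, 1Cl → 0 − 2 + 1 = -1
Sum = -1 + 0 + 0 − 1 = -2.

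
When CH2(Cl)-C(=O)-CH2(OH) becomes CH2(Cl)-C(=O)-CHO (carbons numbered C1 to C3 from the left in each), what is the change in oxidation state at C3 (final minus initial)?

Before: C3 has 1 bond to C, 2 bonds to H, 1 bond to O → oxidation state -1.
After: C3 has 1 bond to C, 1 bond to H, 2 bonds to O → oxidation state +1.
Δ = +1 − (-1) = +2, so this is an oxidation at C3.

+2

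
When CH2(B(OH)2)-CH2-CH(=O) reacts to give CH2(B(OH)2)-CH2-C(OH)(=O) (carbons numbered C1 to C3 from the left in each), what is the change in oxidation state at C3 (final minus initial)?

Before: C3 has 1 bond to C, 1 bond to H, 2 bonds to O → oxidation state +1.
After: C3 has 1 bond to C, 3 bonds to O → oxidation state +3.
Δ = +3 − (+1) = +2, so this is an oxidation at C3.

+2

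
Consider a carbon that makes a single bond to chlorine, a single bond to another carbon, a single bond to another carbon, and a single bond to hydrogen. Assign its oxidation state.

Bonds to more-electronegative neighbours contribute +1 each, bonds to H or metals contribute −1 each, and C–C bonds contribute 0.
The carbon has one bond to C (0), one bond to C (0), one bond to Cl (+1), one bond to H (-1).
Oxidation state = 0 + 0 + 1 − 1 = 0.

0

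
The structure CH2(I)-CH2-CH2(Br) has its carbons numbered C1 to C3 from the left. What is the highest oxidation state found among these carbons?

-1

Tallying each carbon's bonds:
C1: 1C, 2H, 1I → 0 − 2 + 1 = -1
C2: 2C, 2H → 0 − 2 = -2
C3: 1C, 2H, 1Br → 0 − 2 + 1 = -1
The highest value is -1.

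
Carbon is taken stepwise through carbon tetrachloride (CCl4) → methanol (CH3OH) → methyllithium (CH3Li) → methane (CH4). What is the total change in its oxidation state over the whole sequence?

-8

Carbon oxidation states along the series — carbon tetrachloride: +4, methanol: -2, methyllithium: -4, methane: -4.
Net change = -4 − (+4) = -8.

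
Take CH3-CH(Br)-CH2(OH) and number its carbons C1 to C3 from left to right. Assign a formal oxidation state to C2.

Count +1 for every bond to an atom more electronegative than carbon and −1 for every bond to one less electronegative; C–C bonds are 0.
C2 has one bond to C (0), one bond to C (0), one bond to Br (+1), one bond to H (-1).
Oxidation state = 0 + 0 + 1 − 1 = 0.

0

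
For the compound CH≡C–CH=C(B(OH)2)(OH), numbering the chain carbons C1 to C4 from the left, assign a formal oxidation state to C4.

0

C4 has a double bond to C (2×0 = 0), one bond to B (-1), one bond to O (+1).
Oxidation state = 0 − 1 + 1 = 0.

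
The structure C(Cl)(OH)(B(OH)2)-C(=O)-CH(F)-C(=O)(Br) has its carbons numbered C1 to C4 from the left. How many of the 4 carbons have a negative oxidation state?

Bonds to more-electronegative neighbours contribute +1 each, bonds to H or metals contribute −1 each, and C–C bonds contribute 0. Tallying each carbon:
C1: 1C, 1O, 1Cl, 1B → 0 + 1 + 1 − 1 = +1
C2: 2C, 2O → 0 + 2 = +2
C3: 2C, 1H, 1F → 0 − 1 + 1 = 0
C4: 1C, 2O, 1Br → 0 + 2 + 1 = +3
0 carbons meet the condition.

0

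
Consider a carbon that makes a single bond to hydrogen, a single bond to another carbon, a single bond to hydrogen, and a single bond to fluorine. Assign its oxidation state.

The carbon has one bond to C (0), one bond to H (-1), one bond to F (+1), one bond to H (-1).
Oxidation state = 0 − 1 + 1 − 1 = -1.

-1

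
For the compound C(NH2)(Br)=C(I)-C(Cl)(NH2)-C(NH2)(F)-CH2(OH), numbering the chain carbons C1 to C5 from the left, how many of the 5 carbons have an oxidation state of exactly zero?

Count +1 for every bond to an atom more electronegative than carbon and −1 for every bond to one less electronegative; C–C bonds are 0. Tallying each carbon:
C1: 2C, 1N, 1Br → 0 + 1 + 1 = +2
C2: 3C, 1I → 0 + 1 = +1
C3: 2C, 1N, 1Cl → 0 + 1 + 1 = +2
C4: 2C, 1N, 1F → 0 + 1 + 1 = +2
C5: 1C, 2H, 1O → 0 − 2 + 1 = -1
0 carbons meet the condition.

0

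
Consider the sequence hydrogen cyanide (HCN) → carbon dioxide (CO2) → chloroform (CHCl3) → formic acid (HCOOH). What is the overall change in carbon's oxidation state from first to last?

Carbon oxidation states along the series — hydrogen cyanide: +2, carbon dioxide: +4, chloroform: +2, formic acid: +2.
Net change = +2 − (+2) = 0.

0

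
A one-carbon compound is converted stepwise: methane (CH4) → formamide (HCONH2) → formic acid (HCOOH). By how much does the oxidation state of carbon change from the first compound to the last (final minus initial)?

Carbon oxidation states along the series — methane: -4, formamide: +2, formic acid: +2.
Net change = +2 − (-4) = +6.

+6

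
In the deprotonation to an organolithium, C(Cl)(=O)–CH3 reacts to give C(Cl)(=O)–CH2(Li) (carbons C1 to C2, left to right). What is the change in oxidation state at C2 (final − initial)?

0

Before: C2 has 1 bond to C, 3 bonds to H → oxidation state -3.
After: C2 has 1 bond to C, 2 bonds to H, 1 bond to Li → oxidation state -3.
Δ = -3 − (-3) = 0, so no net redox change at C2.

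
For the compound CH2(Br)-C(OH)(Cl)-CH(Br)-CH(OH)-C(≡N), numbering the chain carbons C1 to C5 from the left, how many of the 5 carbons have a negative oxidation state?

1

Tallying each carbon's bonds:
C1: 1C, 2H, 1Br → 0 − 2 + 1 = -1
C2: 2C, 1O, 1Cl → 0 + 1 + 1 = +2
C3: 2C, 1H, 1Br → 0 − 1 + 1 = 0
C4: 2C, 1H, 1O → 0 − 1 + 1 = 0
C5: 1C, 3N → 0 + 3 = +3
1 carbon (C1) meets the condition.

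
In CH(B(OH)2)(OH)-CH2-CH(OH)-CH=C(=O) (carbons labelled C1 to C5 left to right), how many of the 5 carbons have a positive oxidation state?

1

Count +1 for every bond to an atom more electronegative than carbon and −1 for every bond to one less electronegative; C–C bonds are 0. Tallying each carbon:
C1: 1C, 1H, 1O, 1B → 0 − 1 + 1 − 1 = -1
C2: 2C, 2H → 0 − 2 = -2
C3: 2C, 1H, 1O → 0 − 1 + 1 = 0
C4: 3C, 1H → 0 − 1 = -1
C5: 2C, 2O → 0 + 2 = +2
1 carbon (C5) meets the condition.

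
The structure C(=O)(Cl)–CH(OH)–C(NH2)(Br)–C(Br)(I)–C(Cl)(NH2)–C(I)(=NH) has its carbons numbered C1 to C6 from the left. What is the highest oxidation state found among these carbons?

Tallying each carbon's bonds:
C1: 1C, 2O, 1Cl → 0 + 2 + 1 = +3
C2: 2C, 1H, 1O → 0 − 1 + 1 = 0
C3: 2C, 1N, 1Br → 0 + 1 + 1 = +2
C4: 2C, 1Br, 1I → 0 + 1 + 1 = +2
C5: 2C, 1N, 1Cl → 0 + 1 + 1 = +2
C6: 1C, 2N, 1I → 0 + 2 + 1 = +3
The highest value is +3.

+3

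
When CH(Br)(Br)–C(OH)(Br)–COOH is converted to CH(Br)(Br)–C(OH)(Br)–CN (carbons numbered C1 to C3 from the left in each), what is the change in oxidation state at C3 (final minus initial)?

0

Before: C3 has 1 bond to C, 3 bonds to O → oxidation state +3.
After: C3 has 1 bond to C, 3 bonds to N → oxidation state +3.
Δ = +3 − (+3) = 0, so no net redox change at C3.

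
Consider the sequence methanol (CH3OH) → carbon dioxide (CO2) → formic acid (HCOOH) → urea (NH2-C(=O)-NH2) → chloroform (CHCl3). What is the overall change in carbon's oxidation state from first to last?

Carbon oxidation states along the series — methanol: -2, carbon dioxide: +4, formic acid: +2, urea: +4, chloroform: +2.
Net change = +2 − (-2) = +4.

+4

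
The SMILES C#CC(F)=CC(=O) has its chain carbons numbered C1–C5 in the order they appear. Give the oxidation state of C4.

Count +1 for every bond to an atom more electronegative than carbon and −1 for every bond to one less electronegative; C–C bonds are 0.
C4 has a double bond to C (2×0 = 0), one bond to C (0), one bond to H (-1).
Oxidation state = 0 + 0 − 1 = -1.

-1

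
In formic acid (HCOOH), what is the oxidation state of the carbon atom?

+2

The carbon has one bond to H (-1), a double bond to O (2×+1 = +2), one bond to O (+1).
Oxidation state = -1 + 2 + 1 = +2.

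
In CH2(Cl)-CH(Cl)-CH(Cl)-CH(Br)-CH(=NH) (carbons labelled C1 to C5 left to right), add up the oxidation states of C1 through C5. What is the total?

0

Each bond to a more electronegative atom (O, N, halogen) counts +1, each bond to a less electronegative atom (H, metal, B, Si) counts −1, and each C–C bond counts 0. Tallying each carbon:
C1: 1C, 2H, 1Cl → 0 − 2 + 1 = -1
C2: 2C, 1H, 1Cl → 0 − 1 + 1 = 0
C3: 2C, 1H, 1Cl → 0 − 1 + 1 = 0
C4: 2C, 1H, 1Br → 0 − 1 + 1 = 0
C5: 1C, 1H, 2N → 0 − 1 + 2 = +1
Sum = -1 + 0 + 0 + 0 + 1 = 0.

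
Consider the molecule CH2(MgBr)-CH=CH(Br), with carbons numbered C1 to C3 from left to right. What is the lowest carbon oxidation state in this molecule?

-3

Assign +1 per bond to O/N/halogen, −1 per bond to H or an electropositive element, and 0 per bond to carbon. Tallying each carbon:
C1: 1C, 2H, 1Mg → 0 − 2 − 1 = -3
C2: 3C, 1H → 0 − 1 = -1
C3: 2C, 1H, 1Br → 0 − 1 + 1 = 0
The lowest value is -3.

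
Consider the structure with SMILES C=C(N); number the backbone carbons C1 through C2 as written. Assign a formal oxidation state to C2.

C2 has a double bond to C (2×0 = 0), one bond to N (+1), one bond to H (-1).
Oxidation state = 0 + 1 − 1 = 0.

0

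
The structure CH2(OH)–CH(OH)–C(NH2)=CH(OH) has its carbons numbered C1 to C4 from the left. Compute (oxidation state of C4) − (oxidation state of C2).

C4: 2C, 1H, 1O → 0 − 1 + 1 = 0
C2: 2C, 1H, 1O → 0 − 1 + 1 = 0
Difference: 0 − (0) = 0.

0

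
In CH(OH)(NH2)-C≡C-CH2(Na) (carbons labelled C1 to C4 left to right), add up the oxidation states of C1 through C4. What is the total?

Tallying each carbon's bonds:
C1: 1C, 1H, 1O, 1N → 0 − 1 + 1 + 1 = +1
C2: 4C → 0 = 0
C3: 4C → 0 = 0
C4: 1C, 2H, 1Na → 0 − 2 − 1 = -3
Sum = +1 + 0 + 0 − 3 = -2.

-2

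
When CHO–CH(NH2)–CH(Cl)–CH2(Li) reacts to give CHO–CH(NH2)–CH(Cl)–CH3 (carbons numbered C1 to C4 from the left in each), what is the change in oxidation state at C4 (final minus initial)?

Before: C4 has 1 bond to C, 2 bonds to H, 1 bond to Li → oxidation state -3.
After: C4 has 1 bond to C, 3 bonds to H → oxidation state -3.
Δ = -3 − (-3) = 0, so no net redox change at C4.

0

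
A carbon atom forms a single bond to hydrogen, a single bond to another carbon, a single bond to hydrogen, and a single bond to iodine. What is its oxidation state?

Assign +1 per bond to O/N/halogen, −1 per bond to H or an electropositive element, and 0 per bond to carbon.
The carbon has one bond to C (0), one bond to H (-1), one bond to H (-1), one bond to I (+1).
Oxidation state = 0 − 1 − 1 + 1 = -1.

-1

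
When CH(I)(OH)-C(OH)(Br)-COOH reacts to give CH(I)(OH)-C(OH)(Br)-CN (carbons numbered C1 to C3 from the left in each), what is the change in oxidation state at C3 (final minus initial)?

Before: C3 has 1 bond to C, 3 bonds to O → oxidation state +3.
After: C3 has 1 bond to C, 3 bonds to N → oxidation state +3.
Δ = +3 − (+3) = 0, so no net redox change at C3.

0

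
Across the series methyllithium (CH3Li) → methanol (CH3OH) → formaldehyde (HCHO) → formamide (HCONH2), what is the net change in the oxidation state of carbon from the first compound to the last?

Carbon oxidation states along the series — methyllithium: -4, methanol: -2, formaldehyde: 0, formamide: +2.
Net change = +2 − (-4) = +6.

+6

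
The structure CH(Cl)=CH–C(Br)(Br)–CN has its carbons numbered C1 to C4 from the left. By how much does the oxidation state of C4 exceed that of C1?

+3

C4: 1C, 3N → 0 + 3 = +3
C1: 2C, 1H, 1Cl → 0 − 1 + 1 = 0
Difference: +3 − (0) = +3.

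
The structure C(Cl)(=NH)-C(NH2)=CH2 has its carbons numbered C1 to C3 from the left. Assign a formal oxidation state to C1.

+3

C1 has one bond to C (0), one bond to Cl (+1), a double bond to N (2×+1 = +2).
Oxidation state = 0 + 1 + 2 = +3.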